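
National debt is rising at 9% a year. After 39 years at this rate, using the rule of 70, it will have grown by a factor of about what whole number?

32 times

70/9 ≈ 7.78 years per doubling.
39 years fits 5 doublings: 2^5 = 32.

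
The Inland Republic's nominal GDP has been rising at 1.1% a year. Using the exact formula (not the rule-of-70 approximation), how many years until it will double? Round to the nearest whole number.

t = ln(2) / ln(1 + 0.011) = 0.6931 / 0.010940 ≈ 63.35.
≈ 63 years.

63 years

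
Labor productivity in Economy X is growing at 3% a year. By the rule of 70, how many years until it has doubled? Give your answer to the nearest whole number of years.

around 23 years

Doubling time ≈ 70 / 3 = 23.33 years.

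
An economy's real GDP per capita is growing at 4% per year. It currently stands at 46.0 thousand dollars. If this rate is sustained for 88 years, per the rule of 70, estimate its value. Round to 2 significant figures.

It doubles every 70/4 ≈ 17.50 years, so 88 years is 5.03 doublings.
2^5.03 ≈ 32.67; 46.0 × 32.67 ≈ 1500 thousand dollars.

roughly 1500 thousand dollars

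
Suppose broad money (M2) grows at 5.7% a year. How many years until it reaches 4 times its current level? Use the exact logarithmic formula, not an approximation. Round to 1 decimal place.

t = ln(4) / ln(1 + 0.057) = 1.3863 / 0.055435 ≈ 25.01.

25.0 years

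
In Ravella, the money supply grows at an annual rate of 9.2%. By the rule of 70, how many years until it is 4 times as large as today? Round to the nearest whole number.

At 9.2% it doubles every 70/9.2 ≈ 7.61 years.
4 = 2^2, so 2 doublings → 15 years.

roughly 15 years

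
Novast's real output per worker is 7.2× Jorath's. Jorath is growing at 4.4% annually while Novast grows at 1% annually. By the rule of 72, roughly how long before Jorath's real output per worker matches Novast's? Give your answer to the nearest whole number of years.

approximately 60 years

The growth-rate gap is 4.4% − 1% = 3.4 percentage points.
So the ratio between them halves every 72/3.4 ≈ 21.18 years.
A 7.2× gap takes log₂(7.2) ≈ 2.85 halvings to close: 2.85 × 21.18 ≈ 60 years.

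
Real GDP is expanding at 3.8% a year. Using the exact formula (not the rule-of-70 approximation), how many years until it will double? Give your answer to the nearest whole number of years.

19 years

t = ln(2) / ln(1 + 0.038) = 0.6931 / 0.037296 ≈ 18.58.
≈ 19 years.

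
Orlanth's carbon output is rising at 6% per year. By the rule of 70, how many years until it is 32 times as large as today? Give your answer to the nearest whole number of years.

At 6% it doubles every 70/6 ≈ 11.67 years.
32× is 5 doublings, so 5 × 11.67 ≈ 58 years.

around 58 years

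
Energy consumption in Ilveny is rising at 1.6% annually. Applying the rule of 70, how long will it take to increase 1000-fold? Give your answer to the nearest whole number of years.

Doubling time ≈ 70/1.6 = 43.75 years.
1000× is log₂ 1000 ≈ 9.97 doublings, so ≈ 9.97 × 43.75 = 436 years.

approximately 436 years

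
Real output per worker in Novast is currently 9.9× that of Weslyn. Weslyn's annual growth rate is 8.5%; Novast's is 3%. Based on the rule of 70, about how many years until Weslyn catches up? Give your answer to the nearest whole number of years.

The growth-rate gap is 8.5% − 3% = 5.5 percentage points.
So the ratio between them halves every 70/5.5 ≈ 12.73 years.
A 9.9× gap takes log₂(9.9) ≈ 3.31 halvings to close: 3.31 × 12.73 ≈ 42 years.

about 42 years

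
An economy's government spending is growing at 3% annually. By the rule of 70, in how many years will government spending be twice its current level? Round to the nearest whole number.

Doubling time ≈ 70 / 3 = 23.33 years.

≈ 23 years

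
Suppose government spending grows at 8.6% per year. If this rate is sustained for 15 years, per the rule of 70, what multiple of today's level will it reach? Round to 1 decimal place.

Doubling time ≈ 70/8.6 = 8.14 years.
15 years / 8.14 ≈ 1.84 doublings → factor 2^1.84 ≈ 3.6.

around 3.6 times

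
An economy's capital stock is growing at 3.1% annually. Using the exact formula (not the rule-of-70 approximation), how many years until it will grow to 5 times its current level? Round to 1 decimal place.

52.7 years

t = ln(5) / ln(1 + 0.031) = 1.6094 / 0.030529 ≈ 52.72.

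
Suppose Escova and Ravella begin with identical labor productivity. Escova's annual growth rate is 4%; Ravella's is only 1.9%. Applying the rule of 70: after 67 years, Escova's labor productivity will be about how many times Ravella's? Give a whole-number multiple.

Escova pulls ahead at 2.1 pp per year, so the ratio doubles every 70/2.1 ≈ 33.33 years.
In 67 years that's 2.01 doublings: 2^2.01 ≈ 4.

≈ 4 times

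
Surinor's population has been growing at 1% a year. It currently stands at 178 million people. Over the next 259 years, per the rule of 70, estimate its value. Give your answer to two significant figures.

It doubles every 70/1 ≈ 70.00 years, so 259 years is 3.70 doublings.
2^3.70 ≈ 13.00; 178 × 13.00 ≈ 2300 million people.

around 2300 million people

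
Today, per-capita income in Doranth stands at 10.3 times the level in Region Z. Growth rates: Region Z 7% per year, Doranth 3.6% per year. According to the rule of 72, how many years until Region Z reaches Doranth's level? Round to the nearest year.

The growth-rate gap is 7% − 3.6% = 3.4 percentage points.
So the ratio between them halves every 72/3.4 ≈ 21.18 years.
A 10.3 times gap takes log₂(10.3) ≈ 3.36 halvings to close: 3.36 × 21.18 ≈ 71 years.

approximately 71 years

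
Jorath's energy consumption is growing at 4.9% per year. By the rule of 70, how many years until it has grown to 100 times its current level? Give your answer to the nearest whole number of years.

At 4.9% it doubles every 70/4.9 ≈ 14.29 years.
Reaching 100× takes log₂(100) ≈ 6.64 doublings.
6.64 × 14.29 ≈ 95 years.

approximately 95 years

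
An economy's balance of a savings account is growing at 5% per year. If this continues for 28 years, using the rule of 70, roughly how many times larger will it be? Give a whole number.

roughly 4 times

At 5% one doubling takes ≈ 14.00 years; 28 years is 2 of them, so ×4.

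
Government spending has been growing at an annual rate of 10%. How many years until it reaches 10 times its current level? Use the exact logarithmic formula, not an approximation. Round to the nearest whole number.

24 years

t = ln(10) / ln(1 + 0.1) = 2.3026 / 0.095310 ≈ 24.16.
≈ 24 years.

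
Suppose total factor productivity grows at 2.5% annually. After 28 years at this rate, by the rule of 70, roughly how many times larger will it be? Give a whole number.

about 2 times

At 2.5% one doubling takes ≈ 28.00 years; 28 years is 1 of them, so ×2.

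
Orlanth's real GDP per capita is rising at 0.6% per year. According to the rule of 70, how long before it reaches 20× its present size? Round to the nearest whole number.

At 0.6% it doubles every 70/0.6 ≈ 116.67 years.
20× is log₂ 20 ≈ 4.32 doublings, so ≈ 4.32 × 116.67 = 504 years.

≈ 504 years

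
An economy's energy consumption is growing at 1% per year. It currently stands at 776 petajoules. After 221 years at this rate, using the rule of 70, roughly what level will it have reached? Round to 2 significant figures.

It doubles every 70/1 ≈ 70.00 years, so 221 years is 3.16 doublings.
2^3.16 ≈ 8.94; 776 × 8.94 ≈ 6900 petajoules.

≈ 6900 petajoules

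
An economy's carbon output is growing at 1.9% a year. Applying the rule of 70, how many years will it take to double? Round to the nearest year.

At 1.9%, doubling takes about 70/1.9 = 36.84 years.

roughly 37 years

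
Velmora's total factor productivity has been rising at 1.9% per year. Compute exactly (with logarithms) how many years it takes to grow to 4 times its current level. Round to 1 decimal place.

73.7 years

t = ln(4) / ln(1 + 0.019) = 1.3863 / 0.018822 ≈ 73.65.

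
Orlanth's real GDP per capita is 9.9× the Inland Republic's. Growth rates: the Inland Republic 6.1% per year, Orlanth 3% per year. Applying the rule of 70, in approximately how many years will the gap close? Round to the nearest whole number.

roughly 75 years

the Inland Republic gains on Orlanth at 6.1% − 3% = 3.1 points a year.
At that relative rate the gap halves every 70/3.1 ≈ 22.58 years.
A 9.9× gap takes log₂(9.9) ≈ 3.31 halvings to close: 3.31 × 22.58 ≈ 75 years.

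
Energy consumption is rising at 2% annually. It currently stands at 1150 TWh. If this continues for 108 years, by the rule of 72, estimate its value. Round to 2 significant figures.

≈ 9200 TWh

Doubling time ≈ 72/2 = 36.00 years.
108 years is 108/36.00 ≈ 3.00 doublings, a factor of 2^3.00 ≈ 8.00.
1150 × 8.00 ≈ 9200 TWh.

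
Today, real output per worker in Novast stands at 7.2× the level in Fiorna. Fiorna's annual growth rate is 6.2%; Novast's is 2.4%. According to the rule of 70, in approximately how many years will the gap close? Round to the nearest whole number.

Fiorna gains on Novast at 6.2% − 2.4% = 3.8 points a year.
At that relative rate the gap halves every 70/3.8 ≈ 18.42 years.
A 7.2× gap takes log₂(7.2) ≈ 2.85 halvings to close: 2.85 × 18.42 ≈ 52 years.

52 years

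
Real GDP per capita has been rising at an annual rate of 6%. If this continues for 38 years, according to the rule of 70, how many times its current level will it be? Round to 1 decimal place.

about 9.6 times

Doubling time ≈ 70/6 = 11.67 years.
38 years / 11.67 ≈ 3.26 doublings → factor 2^3.26 ≈ 9.6.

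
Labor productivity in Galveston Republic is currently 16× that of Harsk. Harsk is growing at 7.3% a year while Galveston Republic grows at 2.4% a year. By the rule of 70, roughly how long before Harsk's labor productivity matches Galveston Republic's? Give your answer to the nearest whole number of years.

Harsk gains on Galveston Republic at 7.3% − 2.4% = 4.9 points a year.
At that relative rate the gap halves every 70/4.9 ≈ 14.29 years.
A 16× gap closes after 4 halvings: 4 × 14.29 ≈ 57 years.

about 57 years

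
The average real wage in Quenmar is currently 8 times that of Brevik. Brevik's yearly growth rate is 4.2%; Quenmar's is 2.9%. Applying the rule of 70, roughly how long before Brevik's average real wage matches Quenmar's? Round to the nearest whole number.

The growth-rate gap is 4.2% − 2.9% = 1.3 percentage points.
So the ratio between them halves every 70/1.3 ≈ 53.85 years.
An 8 times gap closes after 3 halvings: 3 × 53.85 ≈ 162 years.

about 162 years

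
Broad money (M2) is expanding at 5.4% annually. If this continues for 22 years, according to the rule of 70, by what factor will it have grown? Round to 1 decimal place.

3.2 times

Doubling time ≈ 70/5.4 = 12.96 years.
22 years / 12.96 ≈ 1.70 doublings → factor 2^1.70 ≈ 3.2.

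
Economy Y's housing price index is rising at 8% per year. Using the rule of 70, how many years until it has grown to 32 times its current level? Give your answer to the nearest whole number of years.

approximately 44 years

Doubling time ≈ 70/8 = 8.75 years.
32× is 5 doublings, so 5 × 8.75 ≈ 44 years.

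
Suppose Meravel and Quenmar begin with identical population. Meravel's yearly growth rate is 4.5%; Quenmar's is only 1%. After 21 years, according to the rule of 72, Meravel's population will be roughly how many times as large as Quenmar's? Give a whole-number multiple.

Rate gap = 4.5% − 1% = 3.5 points.
The ratio doubles every 72/3.5 ≈ 20.57 years.
21/20.57 ≈ 1.02 doublings → ratio ≈ 2^1.02 ≈ 2.

2 times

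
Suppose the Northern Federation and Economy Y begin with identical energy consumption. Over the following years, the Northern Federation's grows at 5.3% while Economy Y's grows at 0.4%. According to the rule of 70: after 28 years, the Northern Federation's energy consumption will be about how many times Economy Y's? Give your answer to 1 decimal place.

the Northern Federation pulls ahead at 4.9 pp per year, so the ratio doubles every 70/4.9 ≈ 14.29 years.
In 28 years that's 1.96 doublings: 2^1.96 ≈ 3.9.

approximately 3.9 times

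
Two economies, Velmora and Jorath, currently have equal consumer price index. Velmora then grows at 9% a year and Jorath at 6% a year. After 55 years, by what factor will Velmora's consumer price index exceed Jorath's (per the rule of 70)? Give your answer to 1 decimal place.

Rate gap = 9% − 6% = 3 points.
The ratio doubles every 70/3 ≈ 23.33 years.
55/23.33 ≈ 2.36 doublings → ratio ≈ 2^2.36 ≈ 5.1.

around 5.1 times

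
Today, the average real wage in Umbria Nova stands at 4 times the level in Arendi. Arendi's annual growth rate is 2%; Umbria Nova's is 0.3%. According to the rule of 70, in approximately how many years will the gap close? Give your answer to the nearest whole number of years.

roughly 82 years

The growth-rate gap is 2% − 0.3% = 1.7 percentage points.
So the ratio between them halves every 70/1.7 ≈ 41.18 years.
A 4 times gap closes after 2 halvings: 2 × 41.18 ≈ 82 years.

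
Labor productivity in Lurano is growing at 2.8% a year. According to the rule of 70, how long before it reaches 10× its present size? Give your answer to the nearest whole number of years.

≈ 83 years

One doubling takes 70/2.8 = 25.00 years.
10× is log₂ 10 ≈ 3.32 doublings, so ≈ 3.32 × 25.00 = 83 years.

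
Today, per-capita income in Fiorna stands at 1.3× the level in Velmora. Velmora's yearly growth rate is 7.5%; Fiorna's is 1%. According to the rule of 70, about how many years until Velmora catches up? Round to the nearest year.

roughly 4 years

Velmora gains on Fiorna at 7.5% − 1% = 6.5 points a year.
At that relative rate the gap halves every 70/6.5 ≈ 10.77 years.
A 1.3× gap takes log₂(1.3) ≈ 0.38 halvings to close: 0.38 × 10.77 ≈ 4 years.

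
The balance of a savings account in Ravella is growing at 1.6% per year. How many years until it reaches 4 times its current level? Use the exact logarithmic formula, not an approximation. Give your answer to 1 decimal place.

t = ln(4) / ln(1 + 0.016) = 1.3863 / 0.015873 ≈ 87.34.

87.3 years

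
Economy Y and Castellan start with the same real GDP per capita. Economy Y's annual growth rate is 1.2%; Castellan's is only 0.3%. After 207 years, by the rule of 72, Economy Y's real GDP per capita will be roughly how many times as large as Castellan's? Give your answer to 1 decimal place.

Only the 0.9-point difference matters.
72/0.9 ≈ 80.00 years per doubling of the ratio; 207 years gives 2.59 doublings, so ≈ 6.0×.

roughly 6.0 times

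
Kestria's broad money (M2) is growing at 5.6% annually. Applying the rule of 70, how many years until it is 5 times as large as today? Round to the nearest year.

Doubling time ≈ 70/5.6 = 12.50 years.
Reaching 5× takes log₂(5) ≈ 2.32 doublings.
2.32 × 12.50 ≈ 29 years.

roughly 29 years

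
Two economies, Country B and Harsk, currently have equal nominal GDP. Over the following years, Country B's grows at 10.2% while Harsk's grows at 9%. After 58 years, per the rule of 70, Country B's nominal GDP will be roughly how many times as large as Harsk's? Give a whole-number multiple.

Only the 1.2-point difference matters.
70/1.2 ≈ 58.33 years per doubling of the ratio; 58 years gives 0.99 doublings, so ≈ 2×.

around 2 times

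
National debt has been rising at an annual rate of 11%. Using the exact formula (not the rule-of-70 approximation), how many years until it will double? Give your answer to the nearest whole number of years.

t = ln(2) / ln(1 + 0.11) = 0.6931 / 0.104360 ≈ 6.64.
≈ 7 years.

7 years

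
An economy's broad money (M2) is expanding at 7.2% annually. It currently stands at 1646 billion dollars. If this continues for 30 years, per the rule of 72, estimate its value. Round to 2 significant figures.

around 13000 billion dollars

Doubling time ≈ 72/7.2 = 10.00 years.
30 years is 30/10.00 ≈ 3.00 doublings, a factor of 2^3.00 ≈ 8.00.
1646 × 8.00 ≈ 13000 billion dollars.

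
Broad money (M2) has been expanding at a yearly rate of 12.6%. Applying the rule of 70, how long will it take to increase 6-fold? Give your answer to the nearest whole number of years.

around 14 years

One doubling takes 70/12.6 = 5.56 years.
6× is log₂ 6 ≈ 2.58 doublings, so ≈ 2.58 × 5.56 = 14 years.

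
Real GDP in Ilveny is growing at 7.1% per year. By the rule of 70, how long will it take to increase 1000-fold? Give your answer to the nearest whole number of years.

approximately 98 years

At 7.1% it doubles every 70/7.1 ≈ 9.86 years.
Reaching 1000× takes log₂(1000) ≈ 9.97 doublings.
9.97 × 9.86 ≈ 98 years.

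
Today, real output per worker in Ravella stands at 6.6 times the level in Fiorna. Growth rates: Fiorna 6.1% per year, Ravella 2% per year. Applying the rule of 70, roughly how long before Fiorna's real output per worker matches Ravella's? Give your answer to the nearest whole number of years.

Fiorna gains on Ravella at 6.1% − 2% = 4.1 points a year.
At that relative rate the gap halves every 70/4.1 ≈ 17.07 years.
A 6.6 times gap takes log₂(6.6) ≈ 2.72 halvings to close: 2.72 × 17.07 ≈ 46 years.

roughly 46 years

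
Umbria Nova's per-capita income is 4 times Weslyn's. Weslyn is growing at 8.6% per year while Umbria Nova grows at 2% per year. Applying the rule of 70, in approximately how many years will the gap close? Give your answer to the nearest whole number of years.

around 21 years

Weslyn gains on Umbria Nova at 8.6% − 2% = 6.6 points a year.
At that relative rate the gap halves every 70/6.6 ≈ 10.61 years.
A 4 times gap closes after 2 halvings: 2 × 10.61 ≈ 21 years.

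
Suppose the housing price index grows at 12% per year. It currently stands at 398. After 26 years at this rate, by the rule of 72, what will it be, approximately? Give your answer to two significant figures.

It doubles every 72/12 ≈ 6.00 years, so 26 years is 4.33 doublings.
2^4.33 ≈ 20.11; 398 × 20.11 ≈ 8000.

roughly 8000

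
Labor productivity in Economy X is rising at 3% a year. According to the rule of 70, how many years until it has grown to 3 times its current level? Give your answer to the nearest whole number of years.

about 37 years

One doubling takes 70/3 = 23.33 years.
Reaching 3× takes log₂(3) ≈ 1.58 doublings.
1.58 × 23.33 ≈ 37 years.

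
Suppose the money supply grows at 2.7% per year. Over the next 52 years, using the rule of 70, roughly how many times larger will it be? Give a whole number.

4 times

At 2.7% one doubling takes ≈ 25.93 years; 52 years is 2 of them, so ×4.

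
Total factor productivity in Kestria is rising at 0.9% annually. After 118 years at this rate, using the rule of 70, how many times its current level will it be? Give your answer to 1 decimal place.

Doubling time ≈ 70/0.9 = 77.78 years.
118 years / 77.78 ≈ 1.52 doublings → factor 2^1.52 ≈ 2.9.

≈ 2.9 times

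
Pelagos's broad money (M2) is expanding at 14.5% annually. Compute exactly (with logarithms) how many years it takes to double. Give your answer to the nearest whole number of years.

t = ln(2) / ln(1 + 0.145) = 0.6931 / 0.135405 ≈ 5.12.
≈ 5 years.

5 years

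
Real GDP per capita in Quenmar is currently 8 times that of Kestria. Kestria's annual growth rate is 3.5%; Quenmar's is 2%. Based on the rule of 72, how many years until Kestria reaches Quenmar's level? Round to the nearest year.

approximately 144 years

The growth-rate gap is 3.5% − 2% = 1.5 percentage points.
So the ratio between them halves every 72/1.5 ≈ 48.00 years.
An 8 times gap closes after 3 halvings: 3 × 48.00 ≈ 144 years.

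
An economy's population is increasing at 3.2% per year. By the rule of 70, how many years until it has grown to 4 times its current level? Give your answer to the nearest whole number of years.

Doubling time ≈ 70/3.2 = 21.88 years.
4 = 2^2, so 2 doublings → 44 years.

around 44 years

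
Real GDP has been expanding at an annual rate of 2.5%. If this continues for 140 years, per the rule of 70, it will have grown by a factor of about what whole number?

about 32 times

70/2.5 ≈ 28.00 years per doubling.
140 years fits 5 doublings: 2^5 = 32.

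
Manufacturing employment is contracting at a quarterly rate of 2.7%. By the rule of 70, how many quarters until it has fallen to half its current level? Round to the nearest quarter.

Falling at 2.7%, it halves about every 70/2.7 = 25.93 quarters.

roughly 26 quarters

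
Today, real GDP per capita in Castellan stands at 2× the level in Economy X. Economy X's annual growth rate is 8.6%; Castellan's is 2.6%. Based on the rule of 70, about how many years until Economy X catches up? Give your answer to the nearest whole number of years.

approximately 12 years

Economy X gains on Castellan at 8.6% − 2.6% = 6 points a year.
At that relative rate the gap halves every 70/6 ≈ 11.67 years.
A 2× gap closes after 1 halving: 1 × 11.67 ≈ 12 years.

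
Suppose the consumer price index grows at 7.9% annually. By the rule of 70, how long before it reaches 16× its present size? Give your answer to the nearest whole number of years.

At 7.9% it doubles every 70/7.9 ≈ 8.86 years.
Getting to 16× needs 4 doublings: 4 × 8.86 ≈ 35 years.

approximately 35 years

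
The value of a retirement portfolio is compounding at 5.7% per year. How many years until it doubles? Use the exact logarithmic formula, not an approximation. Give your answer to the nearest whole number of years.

13 years

t = ln(2) / ln(1 + 0.057) = 0.6931 / 0.055435 ≈ 12.50.
≈ 13 years.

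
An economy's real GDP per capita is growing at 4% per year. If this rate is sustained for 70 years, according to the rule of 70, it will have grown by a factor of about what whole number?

70/4 ≈ 17.50 years per doubling.
70 years fits 4 doublings: 2^4 = 16.

roughly 16 times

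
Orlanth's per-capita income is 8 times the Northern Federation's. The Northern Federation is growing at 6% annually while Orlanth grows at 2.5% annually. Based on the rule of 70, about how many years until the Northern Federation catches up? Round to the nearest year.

What matters is the difference: 3.5 pp.
Rule of 70 on the gap: the ratio halves every 70/3.5 ≈ 20.00 years.
An 8 times gap closes after 3 halvings: 3 × 20.00 ≈ 60 years.

around 60 years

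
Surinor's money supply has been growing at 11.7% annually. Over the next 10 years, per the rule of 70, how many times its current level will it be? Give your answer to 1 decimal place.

3.2 times

Doubles every ≈ 5.98 years (70/11.7).
10 years is 1.67 doublings; 2^1.67 ≈ 3.2×.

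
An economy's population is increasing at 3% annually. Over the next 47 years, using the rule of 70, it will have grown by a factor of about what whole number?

approximately 4 times

Doubling time ≈ 70/3 = 23.33 years.
47/23.33 ≈ 2 doublings, so about 2^2 = 4×.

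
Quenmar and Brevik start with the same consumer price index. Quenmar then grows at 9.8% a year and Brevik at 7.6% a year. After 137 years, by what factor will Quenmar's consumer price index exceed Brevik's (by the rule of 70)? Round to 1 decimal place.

Only the 2.2-point difference matters.
70/2.2 ≈ 31.82 years per doubling of the ratio; 137 years gives 4.31 doublings, so ≈ 19.8×.

roughly 19.8 times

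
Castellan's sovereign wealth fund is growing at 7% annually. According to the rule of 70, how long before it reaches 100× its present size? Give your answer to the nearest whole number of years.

Doubling time ≈ 70/7 = 10.00 years.
Reaching 100× takes log₂(100) ≈ 6.64 doublings.
6.64 × 10.00 ≈ 66 years.

approximately 66 years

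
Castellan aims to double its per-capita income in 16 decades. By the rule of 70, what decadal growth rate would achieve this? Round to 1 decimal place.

70 / 16 ≈ 4.38, so about 4.4% per decade.

roughly 4.4% per decade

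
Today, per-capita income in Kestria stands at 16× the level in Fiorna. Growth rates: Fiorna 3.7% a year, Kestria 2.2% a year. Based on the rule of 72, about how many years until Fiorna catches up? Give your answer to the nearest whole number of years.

approximately 192 years

Fiorna gains on Kestria at 3.7% − 2.2% = 1.5 points a year.
At that relative rate the gap halves every 72/1.5 ≈ 48.00 years.
A 16× gap closes after 4 halvings: 4 × 48.00 ≈ 192 years.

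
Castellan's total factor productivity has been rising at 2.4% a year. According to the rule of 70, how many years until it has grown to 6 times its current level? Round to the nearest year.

around 75 years

One doubling takes 70/2.4 = 29.17 years.
Reaching 6× takes log₂(6) ≈ 2.58 doublings.
2.58 × 29.17 ≈ 75 years.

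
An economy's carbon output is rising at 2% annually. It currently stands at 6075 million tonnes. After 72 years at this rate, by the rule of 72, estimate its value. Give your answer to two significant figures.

It doubles every 72/2 ≈ 36.00 years, so 72 years is 2.00 doublings.
2^2.00 ≈ 4.00; 6075 × 4.00 ≈ 24000 million tonnes.

approximately 24000 million tonnes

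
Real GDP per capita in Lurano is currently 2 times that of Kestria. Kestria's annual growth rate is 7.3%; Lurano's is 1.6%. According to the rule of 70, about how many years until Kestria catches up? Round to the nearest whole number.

roughly 12 years

Kestria gains on Lurano at 7.3% − 1.6% = 5.7 points a year.
At that relative rate the gap halves every 70/5.7 ≈ 12.28 years.
A 2 times gap closes after 1 halving: 1 × 12.28 ≈ 12 years.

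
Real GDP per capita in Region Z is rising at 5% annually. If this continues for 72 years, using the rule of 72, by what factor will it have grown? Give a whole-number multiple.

Doubling time ≈ 72/5 = 14.40 years.
72/14.40 ≈ 5 doublings, so about 2^5 = 32×.

around 32 times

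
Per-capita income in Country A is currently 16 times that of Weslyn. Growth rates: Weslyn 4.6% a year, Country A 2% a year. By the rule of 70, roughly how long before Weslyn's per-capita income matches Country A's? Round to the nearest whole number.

Weslyn gains on Country A at 4.6% − 2% = 2.6 points a year.
At that relative rate the gap halves every 70/2.6 ≈ 26.92 years.
A 16 times gap closes after 4 halvings: 4 × 26.92 ≈ 108 years.

≈ 108 years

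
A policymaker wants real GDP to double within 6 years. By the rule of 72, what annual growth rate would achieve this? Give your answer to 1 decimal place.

72 / 6 ≈ 12.00, so about 12.0% annually.

approximately 12.0%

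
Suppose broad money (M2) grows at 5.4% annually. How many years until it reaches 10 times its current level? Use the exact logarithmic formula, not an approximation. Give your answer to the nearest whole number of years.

44 years

t = ln(10) / ln(1 + 0.054) = 2.3026 / 0.052592 ≈ 43.78.
≈ 44 years.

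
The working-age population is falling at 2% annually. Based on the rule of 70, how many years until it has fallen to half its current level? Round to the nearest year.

Falling at 2%, it halves about every 70/2 = 35.00 years.

roughly 35 years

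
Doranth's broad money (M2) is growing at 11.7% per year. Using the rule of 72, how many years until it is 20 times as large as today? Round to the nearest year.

27 years

One doubling takes 72/11.7 = 6.15 years.
Reaching 20× takes log₂(20) ≈ 4.32 doublings.
4.32 × 6.15 ≈ 27 years.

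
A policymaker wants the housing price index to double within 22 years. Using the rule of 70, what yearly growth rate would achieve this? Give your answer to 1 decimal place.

70 / 22 ≈ 3.18, so about 3.2% per year.

≈ 3.2%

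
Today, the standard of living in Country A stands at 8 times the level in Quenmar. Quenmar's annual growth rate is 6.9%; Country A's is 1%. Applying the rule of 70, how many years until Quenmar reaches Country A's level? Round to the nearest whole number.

36 years

What matters is the difference: 5.9 pp.
Rule of 70 on the gap: the ratio halves every 70/5.9 ≈ 11.86 years.
An 8 times gap closes after 3 halvings: 3 × 11.86 ≈ 36 years.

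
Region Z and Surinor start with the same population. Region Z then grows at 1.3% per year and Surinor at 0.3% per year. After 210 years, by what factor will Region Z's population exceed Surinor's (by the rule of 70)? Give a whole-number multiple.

≈ 8 times

Only the 1-point difference matters.
70/1 ≈ 70.00 years per doubling of the ratio; 210 years gives 3.00 doublings, so ≈ 8×.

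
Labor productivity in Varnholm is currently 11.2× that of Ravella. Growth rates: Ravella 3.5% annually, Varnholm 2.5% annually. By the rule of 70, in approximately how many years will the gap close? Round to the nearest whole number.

around 244 years

Ravella gains on Varnholm at 3.5% − 2.5% = 1 point a year.
At that relative rate the gap halves every 70/1 ≈ 70.00 years.
An 11.2× gap takes log₂(11.2) ≈ 3.49 halvings to close: 3.49 × 70.00 ≈ 244 years.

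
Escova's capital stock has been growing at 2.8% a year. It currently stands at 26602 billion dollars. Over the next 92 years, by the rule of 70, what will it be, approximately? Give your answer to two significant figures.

340000 billion dollars

It doubles every 70/2.8 ≈ 25.00 years, so 92 years is 3.68 doublings.
2^3.68 ≈ 12.82; 26602 × 12.82 ≈ 340000 billion dollars.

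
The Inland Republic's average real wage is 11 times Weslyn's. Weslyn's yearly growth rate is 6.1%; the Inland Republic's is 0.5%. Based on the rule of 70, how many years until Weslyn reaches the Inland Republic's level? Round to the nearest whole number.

roughly 43 years

Weslyn gains on the Inland Republic at 6.1% − 0.5% = 5.6 points a year.
At that relative rate the gap halves every 70/5.6 ≈ 12.50 years.
An 11 times gap takes log₂(11) ≈ 3.46 halvings to close: 3.46 × 12.50 ≈ 43 years.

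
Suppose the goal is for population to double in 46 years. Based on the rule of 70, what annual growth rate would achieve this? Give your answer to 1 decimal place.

70 / 46 ≈ 1.52, so about 1.5% a year.

1.5%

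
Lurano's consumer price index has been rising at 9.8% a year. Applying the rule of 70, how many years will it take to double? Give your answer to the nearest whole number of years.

At 9.8%, doubling takes about 70/9.8 = 7.14 years.

7 years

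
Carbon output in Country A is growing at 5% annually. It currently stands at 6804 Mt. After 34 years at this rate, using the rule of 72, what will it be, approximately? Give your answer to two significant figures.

It doubles every 72/5 ≈ 14.40 years, so 34 years is 2.36 doublings.
2^2.36 ≈ 5.13; 6804 × 5.13 ≈ 35000 Mt.

around 35000 Mt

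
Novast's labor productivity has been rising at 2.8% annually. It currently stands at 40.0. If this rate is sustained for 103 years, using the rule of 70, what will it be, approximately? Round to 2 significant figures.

700

It doubles every 70/2.8 ≈ 25.00 years, so 103 years is 4.12 doublings.
2^4.12 ≈ 17.39; 40.0 × 17.39 ≈ 700.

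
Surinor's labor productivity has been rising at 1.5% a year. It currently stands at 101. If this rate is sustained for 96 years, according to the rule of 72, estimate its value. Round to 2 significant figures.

around 400

It doubles every 72/1.5 ≈ 48.00 years, so 96 years is 2.00 doublings.
2^2.00 ≈ 4.00; 101 × 4.00 ≈ 400.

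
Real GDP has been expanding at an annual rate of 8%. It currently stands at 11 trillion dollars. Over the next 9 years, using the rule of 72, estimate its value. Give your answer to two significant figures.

roughly 22 trillion dollars

Doubling time ≈ 72/8 = 9.00 years.
9 years is 9/9.00 ≈ 1.00 doublings, a factor of 2^1.00 ≈ 2.00.
11 × 2.00 ≈ 22 trillion dollars.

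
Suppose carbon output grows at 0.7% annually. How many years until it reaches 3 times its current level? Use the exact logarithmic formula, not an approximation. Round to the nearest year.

157 years

t = ln(3) / ln(1 + 0.007) = 1.0986 / 0.006976 ≈ 157.48.
≈ 157 years.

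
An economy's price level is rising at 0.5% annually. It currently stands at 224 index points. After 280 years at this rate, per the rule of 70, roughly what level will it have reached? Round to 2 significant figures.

Doubling time ≈ 70/0.5 = 140.00 years.
280 years is 280/140.00 ≈ 2.00 doublings, a factor of 2^2.00 ≈ 4.00.
224 × 4.00 ≈ 900 index points.

roughly 900 index points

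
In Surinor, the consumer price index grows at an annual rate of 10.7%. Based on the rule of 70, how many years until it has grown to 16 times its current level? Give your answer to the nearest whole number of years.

At 10.7% it doubles every 70/10.7 ≈ 6.54 years.
16× is 4 doublings, so 4 × 6.54 ≈ 26 years.

roughly 26 years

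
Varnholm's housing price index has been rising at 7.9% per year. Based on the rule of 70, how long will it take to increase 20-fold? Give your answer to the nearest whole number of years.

Doubling time ≈ 70/7.9 = 8.86 years.
20× is log₂ 20 ≈ 4.32 doublings, so ≈ 4.32 × 8.86 = 38 years.

approximately 38 years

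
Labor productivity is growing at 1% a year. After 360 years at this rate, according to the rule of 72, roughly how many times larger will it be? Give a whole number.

about 32 times

Doubling time ≈ 72/1 = 72.00 years.
360/72.00 ≈ 5 doublings, so about 2^5 = 32×.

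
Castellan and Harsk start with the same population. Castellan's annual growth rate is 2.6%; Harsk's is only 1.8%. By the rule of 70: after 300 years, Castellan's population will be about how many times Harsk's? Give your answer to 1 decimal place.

about 10.8 times

Castellan pulls ahead at 0.8 pp per year, so the ratio doubles every 70/0.8 ≈ 87.50 years.
In 300 years that's 3.43 doublings: 2^3.43 ≈ 10.8.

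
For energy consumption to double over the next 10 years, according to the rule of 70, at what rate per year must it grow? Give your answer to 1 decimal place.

approximately 7.0%

70 / 10 ≈ 7.00, so about 7.0% per year.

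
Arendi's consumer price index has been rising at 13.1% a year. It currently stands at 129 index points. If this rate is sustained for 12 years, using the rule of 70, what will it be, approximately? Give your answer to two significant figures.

It doubles every 70/13.1 ≈ 5.34 years, so 12 years is 2.25 doublings.
2^2.25 ≈ 4.76; 129 × 4.76 ≈ 610 index points.

roughly 610 index points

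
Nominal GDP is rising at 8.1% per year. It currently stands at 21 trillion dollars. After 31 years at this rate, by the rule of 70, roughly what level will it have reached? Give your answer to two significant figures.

roughly 250 trillion dollars

Doubling time ≈ 70/8.1 = 8.64 years.
31 years is 31/8.64 ≈ 3.59 doublings, a factor of 2^3.59 ≈ 12.04.
21 × 12.04 ≈ 250 trillion dollars.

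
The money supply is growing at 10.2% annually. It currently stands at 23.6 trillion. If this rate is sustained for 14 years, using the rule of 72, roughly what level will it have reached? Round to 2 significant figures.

93 trillion

Doubling time ≈ 72/10.2 = 7.06 years.
14 years is 14/7.06 ≈ 1.98 doublings, a factor of 2^1.98 ≈ 3.94.
23.6 × 3.94 ≈ 93 trillion.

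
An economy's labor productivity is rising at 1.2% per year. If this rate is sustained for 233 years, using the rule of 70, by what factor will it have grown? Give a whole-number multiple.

about 16 times

70/1.2 ≈ 58.33 years per doubling.
233 years fits 4 doublings: 2^4 = 16.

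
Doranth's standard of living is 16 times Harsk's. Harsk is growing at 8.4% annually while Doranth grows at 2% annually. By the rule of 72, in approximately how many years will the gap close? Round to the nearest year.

roughly 45 years

Harsk gains on Doranth at 8.4% − 2% = 6.4 points a year.
At that relative rate the gap halves every 72/6.4 ≈ 11.25 years.
A 16 times gap closes after 4 halvings: 4 × 11.25 ≈ 45 years.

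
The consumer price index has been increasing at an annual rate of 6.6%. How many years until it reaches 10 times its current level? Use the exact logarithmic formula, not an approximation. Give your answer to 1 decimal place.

t = ln(10) / ln(1 + 0.066) = 2.3026 / 0.063913 ≈ 36.03.

36.0 years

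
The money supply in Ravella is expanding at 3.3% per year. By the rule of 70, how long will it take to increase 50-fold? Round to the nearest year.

At 3.3% it doubles every 70/3.3 ≈ 21.21 years.
Reaching 50× takes log₂(50) ≈ 5.64 doublings.
5.64 × 21.21 ≈ 120 years.

120 years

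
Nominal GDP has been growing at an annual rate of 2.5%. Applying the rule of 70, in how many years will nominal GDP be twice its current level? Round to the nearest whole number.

roughly 28 years

At 2.5%, doubling takes about 70/2.5 = 28.00 years.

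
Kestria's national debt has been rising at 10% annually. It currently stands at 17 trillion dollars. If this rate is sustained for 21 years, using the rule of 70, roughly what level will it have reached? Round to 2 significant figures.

around 140 trillion dollars

Doubling time ≈ 70/10 = 7.00 years.
21 years is 21/7.00 ≈ 3.00 doublings, a factor of 2^3.00 ≈ 8.00.
17 × 8.00 ≈ 140 trillion dollars.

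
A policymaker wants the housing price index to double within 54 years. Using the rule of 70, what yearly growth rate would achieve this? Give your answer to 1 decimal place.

1.3%

70 / 54 ≈ 1.30, so about 1.3% per year.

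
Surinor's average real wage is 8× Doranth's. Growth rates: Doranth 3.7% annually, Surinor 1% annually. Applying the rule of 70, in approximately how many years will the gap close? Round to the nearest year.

Doranth gains on Surinor at 3.7% − 1% = 2.7 points a year.
At that relative rate the gap halves every 70/2.7 ≈ 25.93 years.
An 8× gap closes after 3 halvings: 3 × 25.93 ≈ 78 years.

approximately 78 years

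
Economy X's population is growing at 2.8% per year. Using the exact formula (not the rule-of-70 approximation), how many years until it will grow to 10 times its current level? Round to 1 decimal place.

t = ln(10) / ln(1 + 0.028) = 2.3026 / 0.027615 ≈ 83.38.

83.4 years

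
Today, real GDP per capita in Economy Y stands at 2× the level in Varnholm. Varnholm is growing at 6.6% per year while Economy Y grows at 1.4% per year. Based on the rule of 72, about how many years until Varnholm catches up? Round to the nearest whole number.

about 14 years

What matters is the difference: 5.2 pp.
Rule of 72 on the gap: the ratio halves every 72/5.2 ≈ 13.85 years.
A 2× gap closes after 1 halving: 1 × 13.85 ≈ 14 years.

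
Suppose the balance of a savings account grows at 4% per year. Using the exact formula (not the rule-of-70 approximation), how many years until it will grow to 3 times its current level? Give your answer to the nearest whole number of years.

t = ln(3) / ln(1 + 0.04) = 1.0986 / 0.039221 ≈ 28.01.
≈ 28 years.

28 years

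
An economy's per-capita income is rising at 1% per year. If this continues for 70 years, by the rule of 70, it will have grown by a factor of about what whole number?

Doubling time ≈ 70/1 = 70.00 years.
70/70.00 ≈ 1 doubling, so about 2^1 = 2×.

approximately 2 times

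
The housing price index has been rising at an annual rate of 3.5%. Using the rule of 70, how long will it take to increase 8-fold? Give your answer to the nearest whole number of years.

One doubling takes 70/3.5 = 20.00 years.
8 = 2^3, so 3 doublings → 60 years.

around 60 years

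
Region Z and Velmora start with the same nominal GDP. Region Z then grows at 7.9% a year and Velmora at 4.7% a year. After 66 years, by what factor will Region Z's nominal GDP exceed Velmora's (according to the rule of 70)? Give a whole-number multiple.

roughly 8 times

Region Z pulls ahead at 3.2 pp per year, so the ratio doubles every 70/3.2 ≈ 21.88 years.
In 66 years that's 3.02 doublings: 2^3.02 ≈ 8.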